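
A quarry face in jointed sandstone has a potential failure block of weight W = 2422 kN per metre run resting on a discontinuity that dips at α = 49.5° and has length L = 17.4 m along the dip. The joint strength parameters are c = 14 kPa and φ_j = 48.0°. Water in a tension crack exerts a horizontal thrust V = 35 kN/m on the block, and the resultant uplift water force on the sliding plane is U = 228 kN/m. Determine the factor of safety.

Resolving the block weight along and normal to the plane and applying the Mohr–Coulomb strength on the joint:
N' = W cosα − U − V sinα = 2422·cos49.5° − 228 − 35·sin49.5° = 1318.3 kN/m
Driving force T = W sinα + V cosα = 2422·sin49.5° + 35·cos49.5° = 1864.4 kN/m
Resisting force R = c·L + N'·tanφ_j = 14·17.4 + 1318.3·tan48.0° = 243.6 + 1464.2 = 1707.8 kN/m
FS = R / T = 1707.8 / 1864.4 = 0.916

FS = 0.92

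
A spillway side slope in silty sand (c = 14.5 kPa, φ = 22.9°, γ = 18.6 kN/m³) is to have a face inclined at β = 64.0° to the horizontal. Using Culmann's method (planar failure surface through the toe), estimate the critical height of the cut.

H_c = 10.48 m

Culmann's analysis gives the critical failure plane at α_cr = (β + φ)/2 = (64.0 + 22.9)/2 = 43.5°, and the critical height
H_c = (4c/γ) · sinβ cosφ / [1 − cos(β − φ)]
    = (4·14.5/18.6) · sin64.0°·cos22.9° / [1 − cos(41.1°)]
    = 3.118 · 0.8988·0.9212 / [1 − 0.7536]
    = 3.118 · 0.8280 / 0.2464
    = 10.48 m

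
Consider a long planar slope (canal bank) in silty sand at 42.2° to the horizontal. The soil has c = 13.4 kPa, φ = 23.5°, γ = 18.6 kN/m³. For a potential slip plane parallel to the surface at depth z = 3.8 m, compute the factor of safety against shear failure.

For an infinite slope with a slip plane parallel to the surface (no pore pressure): FS = [c + γz cos²β tanφ] / [γz sinβ cosβ].
γz = 18.6·3.8 = 70.68 kN/m²
Numerator = 13.4 + 70.68·cos²42.2°·tan23.5° = 13.4 + 70.68·0.5488·0.4348 = 30.266 kPa
Denominator = 70.68·sin42.2°·cos42.2° = 70.68·0.6717·0.7408 = 35.171 kPa
FS = 30.266 / 35.171 = 0.861

FS = 0.86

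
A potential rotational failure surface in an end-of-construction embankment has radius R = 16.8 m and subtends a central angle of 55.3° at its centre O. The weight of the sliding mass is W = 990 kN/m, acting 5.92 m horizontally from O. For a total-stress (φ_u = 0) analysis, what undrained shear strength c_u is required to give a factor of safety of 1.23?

FS = c_u·L_a·R / (W·d), so c_u = FS·W·d / (L_a·R).
Arc length L_a = R·θ = 16.8·(55.3°·π/180) = 16.8·0.9652 = 16.21 m
c_u = 1.23·990·5.92 / (16.21·16.8) = 7208.8 / 272.41 = 26.46 kPa

c_u = 26.5 kPa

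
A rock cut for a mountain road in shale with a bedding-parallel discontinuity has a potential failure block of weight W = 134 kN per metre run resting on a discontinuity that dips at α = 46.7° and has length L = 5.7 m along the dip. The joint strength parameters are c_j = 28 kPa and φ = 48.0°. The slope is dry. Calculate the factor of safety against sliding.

Resolving the block weight along and normal to the plane and applying the Mohr–Coulomb strength on the joint:
N' = W cosα = 134·cos46.7° = 91.9 kN/m
Driving force T = W sinα = 134·sin46.7° = 97.5 kN/m
Resisting force R = c_j·L + N'·tanφ = 28·5.7 + 91.9·tan48.0° = 159.6 + 102.1 = 261.7 kN/m
FS = R / T = 261.7 / 97.5 = 2.683

FS = 2.68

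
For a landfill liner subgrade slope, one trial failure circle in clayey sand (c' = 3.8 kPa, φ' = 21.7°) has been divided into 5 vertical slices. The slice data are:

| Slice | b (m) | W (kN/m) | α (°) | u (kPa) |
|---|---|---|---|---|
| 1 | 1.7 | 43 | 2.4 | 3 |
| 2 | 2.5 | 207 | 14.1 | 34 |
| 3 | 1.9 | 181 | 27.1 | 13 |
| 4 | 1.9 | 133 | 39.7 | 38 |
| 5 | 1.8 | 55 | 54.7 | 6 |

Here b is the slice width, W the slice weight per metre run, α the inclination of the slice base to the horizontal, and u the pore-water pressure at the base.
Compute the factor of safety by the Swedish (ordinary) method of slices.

FS = 0.63

Ordinary method of slices: FS = Σ[c'·Δl_i + (W_i cosα_i − u_i·Δl_i)·tanφ'] / Σ W_i sinα_i, with Δl_i = b_i / cosα_i.
Slice 1: Δl = 1.7/cos2.4° = 1.701 m; N'_1 = 43·cos2.4° − 3·1.701 = 37.9; c'Δl = 6.47; W sinα = 1.8
Slice 2: Δl = 2.5/cos14.1° = 2.578 m; N'_2 = 207·cos14.1° − 34·2.578 = 113.1; c'Δl = 9.80; W sinα = 50.4
Slice 3: Δl = 1.9/cos27.1° = 2.134 m; N'_3 = 181·cos27.1° − 13·2.134 = 133.4; c'Δl = 8.11; W sinα = 82.5
Slice 4: Δl = 1.9/cos39.7° = 2.469 m; N'_4 = 133·cos39.7° − 38·2.469 = 8.5; c'Δl = 9.38; W sinα = 85.0
Slice 5: Δl = 1.8/cos54.7° = 3.115 m; N'_5 = 55·cos54.7° − 6·3.115 = 13.1; c'Δl = 11.84; W sinα = 44.9
Σc'Δl = 45.6 kN/m; ΣN' = 305.9 kN/m; ΣW sinα = 264.5 kN/m
Resisting = 45.6 + 305.9·tan21.7° = 45.6 + 121.8 = 167.3 kN/m
FS = 167.3 / 264.5 = 0.633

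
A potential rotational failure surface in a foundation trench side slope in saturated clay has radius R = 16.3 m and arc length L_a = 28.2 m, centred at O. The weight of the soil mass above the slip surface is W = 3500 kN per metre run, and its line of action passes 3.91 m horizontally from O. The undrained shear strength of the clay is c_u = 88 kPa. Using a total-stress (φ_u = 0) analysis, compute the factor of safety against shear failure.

Taking moments about the centre O, the resisting moment is provided by the undrained shear strength acting along the arc:
M_R = c_u·L_a·R = 88·28.20·16.3 = 40450.1 kN·m/m
M_D = W·d = 3500·3.91 = 13685.0 kN·m/m
FS = M_R / M_D = 40450.1 / 13685.0 = 2.956

FS = 2.96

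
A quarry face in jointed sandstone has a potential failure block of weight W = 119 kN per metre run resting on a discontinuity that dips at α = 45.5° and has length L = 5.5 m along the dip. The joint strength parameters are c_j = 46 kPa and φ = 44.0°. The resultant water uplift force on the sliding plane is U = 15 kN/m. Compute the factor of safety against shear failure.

FS = 3.76

Resolving the block weight along and normal to the plane and applying the Mohr–Coulomb strength on the joint:
N' = W cosα − U = 119·cos45.5° − 15 = 68.4 kN/m
Driving force T = W sinα = 119·sin45.5° = 84.9 kN/m
Resisting force R = c_j·L + N'·tanφ = 46·5.5 + 68.4·tan44.0° = 253.0 + 66.1 = 319.1 kN/m
FS = R / T = 319.1 / 84.9 = 3.759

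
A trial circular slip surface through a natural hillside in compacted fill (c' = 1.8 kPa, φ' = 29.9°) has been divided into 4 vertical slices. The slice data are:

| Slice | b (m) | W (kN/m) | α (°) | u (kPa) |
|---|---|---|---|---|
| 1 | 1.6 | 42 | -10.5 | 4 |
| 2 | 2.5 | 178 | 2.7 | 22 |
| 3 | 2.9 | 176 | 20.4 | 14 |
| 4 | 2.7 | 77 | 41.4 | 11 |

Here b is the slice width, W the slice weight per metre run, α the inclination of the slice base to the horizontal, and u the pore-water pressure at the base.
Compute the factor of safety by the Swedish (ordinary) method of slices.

FS = 1.69

Ordinary method of slices: FS = Σ[c'·Δl_i + (W_i cosα_i − u_i·Δl_i)·tanφ'] / Σ W_i sinα_i, with Δl_i = b_i / cosα_i.
Slice 1: Δl = 1.6/cos(-10.5°) = 1.627 m; N'_1 = 42·cos(-10.5°) − 4·1.627 = 34.8; c'Δl = 2.93; W sinα = -7.7
Slice 2: Δl = 2.5/cos2.7° = 2.503 m; N'_2 = 178·cos2.7° − 22·2.503 = 122.7; c'Δl = 4.51; W sinα = 8.4
Slice 3: Δl = 2.9/cos20.4° = 3.094 m; N'_3 = 176·cos20.4° − 14·3.094 = 121.6; c'Δl = 5.57; W sinα = 61.3
Slice 4: Δl = 2.7/cos41.4° = 3.599 m; N'_4 = 77·cos41.4° − 11·3.599 = 18.2; c'Δl = 6.48; W sinα = 50.9
Σc'Δl = 19.5 kN/m; ΣN' = 297.3 kN/m; ΣW sinα = 113.0 kN/m
Resisting = 19.5 + 297.3·tan29.9° = 19.5 + 171.0 = 190.5 kN/m
FS = 190.5 / 113.0 = 1.685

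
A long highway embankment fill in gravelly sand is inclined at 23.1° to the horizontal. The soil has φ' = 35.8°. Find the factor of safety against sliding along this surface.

For a dry cohesionless infinite slope the factor of safety is FS = tanφ' / tanβ.
FS = tan35.8° / tan23.1° = 0.7212 / 0.4265 = 1.691

FS = 1.69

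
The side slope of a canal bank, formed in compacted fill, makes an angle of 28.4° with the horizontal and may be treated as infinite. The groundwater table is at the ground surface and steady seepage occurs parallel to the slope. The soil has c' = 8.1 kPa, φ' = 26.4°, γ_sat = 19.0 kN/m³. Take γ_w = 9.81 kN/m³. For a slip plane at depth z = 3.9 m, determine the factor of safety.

FS = 0.71

With seepage parallel to the slope and the water table at the surface, the effective normal stress on the slip plane uses the buoyant unit weight γ' = γ_sat − γ_w while the driving shear stress uses γ_sat:
FS = [c' + γ' z cos²β tanφ'] / [γ_sat z sinβ cosβ]
γ' = 19.0 − 9.81 = 9.19 kN/m³
Numerator = 8.1 + 9.19·3.9·cos²28.4°·tan26.4° = 8.1 + 9.19·3.9·0.7738·0.4964 = 21.867 kPa
Denominator = 19.0·3.9·sin28.4°·cos28.4° = 19.0·3.9·0.4756·0.8796 = 31.002 kPa
FS = 21.867 / 31.002 = 0.705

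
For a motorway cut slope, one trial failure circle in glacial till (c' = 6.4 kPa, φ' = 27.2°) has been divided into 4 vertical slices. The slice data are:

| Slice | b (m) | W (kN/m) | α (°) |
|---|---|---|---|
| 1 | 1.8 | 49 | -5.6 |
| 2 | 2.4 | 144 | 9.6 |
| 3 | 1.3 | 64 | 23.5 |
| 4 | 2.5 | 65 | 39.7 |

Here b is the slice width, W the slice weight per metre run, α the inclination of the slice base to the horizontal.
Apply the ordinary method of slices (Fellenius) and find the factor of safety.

FS = 2.44

Ordinary method of slices: FS = Σ[c'·Δl_i + (W_i cosα_i)·tanφ'] / Σ W_i sinα_i, with Δl_i = b_i / cosα_i.
Slice 1: Δl = 1.8/cos(-5.6°) = 1.809 m; N'_1 = 49·cos(-5.6°) = 48.8; c'Δl = 11.58; W sinα = -4.8
Slice 2: Δl = 2.4/cos9.6° = 2.434 m; N'_2 = 144·cos9.6° = 142.0; c'Δl = 15.58; W sinα = 24.0
Slice 3: Δl = 1.3/cos23.5° = 1.418 m; N'_3 = 64·cos23.5° = 58.7; c'Δl = 9.07; W sinα = 25.5
Slice 4: Δl = 2.5/cos39.7° = 3.249 m; N'_4 = 65·cos39.7° = 50.0; c'Δl = 20.80; W sinα = 41.5
Σc'Δl = 57.0 kN/m; ΣN' = 299.5 kN/m; ΣW sinα = 86.3 kN/m
Resisting = 57.0 + 299.5·tan27.2° = 57.0 + 153.9 = 210.9 kN/m
FS = 210.9 / 86.3 = 2.445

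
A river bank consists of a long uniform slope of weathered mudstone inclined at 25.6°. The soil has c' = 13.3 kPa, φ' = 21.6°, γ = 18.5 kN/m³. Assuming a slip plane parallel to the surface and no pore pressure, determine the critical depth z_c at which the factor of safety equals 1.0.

Setting FS = 1.00 in FS = [c' + γz cos²β tanφ'] / [γz sinβ cosβ] and solving for z:
z = c' / [γ cosβ (FS·sinβ − cosβ·tanφ')]
  = 13.3 / [18.5·cos25.6°·(1.00·sin25.6° − cos25.6°·tan21.6°)]
  = 13.3 / [18.5·0.9018·(1.00·0.4321 − 0.9018·0.3959)]
  = 13.3 / 1.2517 = 10.625 m

z_c = 10.63 m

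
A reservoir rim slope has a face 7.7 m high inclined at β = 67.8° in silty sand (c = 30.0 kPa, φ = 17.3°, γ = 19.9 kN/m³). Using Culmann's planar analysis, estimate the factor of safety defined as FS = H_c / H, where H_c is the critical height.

H_c = (4c/γ) · sinβ cosφ / [1 − cos(β − φ)]
    = (4·30.0/19.9) · sin67.8°·cos17.3° / [1 − cos50.5°]
    = 6.030 · 0.8840 / 0.3639 = 14.65 m
FS = H_c / H = 14.65 / 7.7 = 1.902

FS = 1.90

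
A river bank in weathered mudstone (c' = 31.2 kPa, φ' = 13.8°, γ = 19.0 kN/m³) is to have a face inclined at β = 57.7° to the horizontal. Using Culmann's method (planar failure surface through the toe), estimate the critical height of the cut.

Culmann's analysis gives the critical failure plane at α_cr = (β + φ')/2 = (57.7 + 13.8)/2 = 35.8°, and the critical height
H_c = (4c'/γ) · sinβ cosφ' / [1 − cos(β − φ')]
    = (4·31.2/19.0) · sin57.7°·cos13.8° / [1 − cos(43.9°)]
    = 6.568 · 0.8453·0.9711 / [1 − 0.7206]
    = 6.568 · 0.8209 / 0.2794
    = 19.29 m

H_c = 19.29 m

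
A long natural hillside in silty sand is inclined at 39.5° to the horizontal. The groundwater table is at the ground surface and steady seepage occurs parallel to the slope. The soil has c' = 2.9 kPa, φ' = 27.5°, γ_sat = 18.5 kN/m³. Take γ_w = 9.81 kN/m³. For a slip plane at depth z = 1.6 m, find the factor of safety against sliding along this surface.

FS = 0.50

With seepage parallel to the slope and the water table at the surface, the effective normal stress on the slip plane uses the buoyant unit weight γ' = γ_sat − γ_w while the driving shear stress uses γ_sat:
FS = [c' + γ' z cos²β tanφ'] / [γ_sat z sinβ cosβ]
γ' = 18.5 − 9.81 = 8.69 kN/m³
Numerator = 2.9 + 8.69·1.6·cos²39.5°·tan27.5° = 2.9 + 8.69·1.6·0.5954·0.5206 = 7.210 kPa
Denominator = 18.5·1.6·sin39.5°·cos39.5° = 18.5·1.6·0.6361·0.7716 = 14.528 kPa
FS = 7.210 / 14.528 = 0.496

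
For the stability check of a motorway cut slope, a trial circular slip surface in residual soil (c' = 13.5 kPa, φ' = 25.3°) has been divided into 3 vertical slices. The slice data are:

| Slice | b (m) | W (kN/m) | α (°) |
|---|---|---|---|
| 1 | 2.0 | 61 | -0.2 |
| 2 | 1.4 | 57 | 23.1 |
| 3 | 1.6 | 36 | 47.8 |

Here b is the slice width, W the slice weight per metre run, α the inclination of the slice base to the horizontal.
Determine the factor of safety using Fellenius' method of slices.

Ordinary method of slices: FS = Σ[c'·Δl_i + (W_i cosα_i)·tanφ'] / Σ W_i sinα_i, with Δl_i = b_i / cosα_i.
Slice 1: Δl = 2.0/cos(-0.2°) = 2.000 m; N'_1 = 61·cos(-0.2°) = 61.0; c'Δl = 27.00; W sinα = -0.2
Slice 2: Δl = 1.4/cos23.1° = 1.522 m; N'_2 = 57·cos23.1° = 52.4; c'Δl = 20.55; W sinα = 22.4
Slice 3: Δl = 1.6/cos47.8° = 2.382 m; N'_3 = 36·cos47.8° = 24.2; c'Δl = 32.16; W sinα = 26.7
Σc'Δl = 79.7 kN/m; ΣN' = 137.6 kN/m; ΣW sinα = 48.8 kN/m
Resisting = 79.7 + 137.6·tan25.3° = 79.7 + 65.0 = 144.8 kN/m
FS = 144.8 / 48.8 = 2.965

FS = 2.97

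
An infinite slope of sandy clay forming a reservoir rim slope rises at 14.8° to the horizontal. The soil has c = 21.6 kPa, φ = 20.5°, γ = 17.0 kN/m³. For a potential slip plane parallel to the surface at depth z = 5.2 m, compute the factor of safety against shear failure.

FS = 2.40

For an infinite slope with a slip plane parallel to the surface (no pore pressure): FS = [c + γz cos²β tanφ] / [γz sinβ cosβ].
γz = 17.0·5.2 = 88.40 kN/m²
Numerator = 21.6 + 88.40·cos²14.8°·tan20.5° = 21.6 + 88.40·0.9347·0.3739 = 52.495 kPa
Denominator = 88.40·sin14.8°·cos14.8° = 88.40·0.2554·0.9668 = 21.832 kPa
FS = 52.495 / 21.832 = 2.404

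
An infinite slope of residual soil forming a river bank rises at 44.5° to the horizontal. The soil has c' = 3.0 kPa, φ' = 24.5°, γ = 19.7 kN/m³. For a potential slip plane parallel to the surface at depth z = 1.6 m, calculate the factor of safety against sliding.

For an infinite slope with a slip plane parallel to the surface (no pore pressure): FS = [c' + γz cos²β tanφ'] / [γz sinβ cosβ].
γz = 19.7·1.6 = 31.52 kN/m²
Numerator = 3.0 + 31.52·cos²44.5°·tan24.5° = 3.0 + 31.52·0.5087·0.4557 = 10.308 kPa
Denominator = 31.52·sin44.5°·cos44.5° = 31.52·0.7009·0.7133 = 15.758 kPa
FS = 10.308 / 15.758 = 0.654

FS = 0.65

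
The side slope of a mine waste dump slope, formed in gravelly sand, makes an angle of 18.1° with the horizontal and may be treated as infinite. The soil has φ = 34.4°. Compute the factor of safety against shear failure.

For a dry cohesionless infinite slope the factor of safety is FS = tanφ / tanβ.
FS = tan34.4° / tan18.1° = 0.6847 / 0.3269 = 2.095

FS = 2.09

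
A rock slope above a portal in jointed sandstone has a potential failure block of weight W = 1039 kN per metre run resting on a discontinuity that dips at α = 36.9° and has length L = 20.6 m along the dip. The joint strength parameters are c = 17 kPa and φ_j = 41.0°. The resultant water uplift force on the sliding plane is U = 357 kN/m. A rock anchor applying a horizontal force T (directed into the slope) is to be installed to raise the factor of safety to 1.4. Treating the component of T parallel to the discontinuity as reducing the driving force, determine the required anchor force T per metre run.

T = 68 kN/m

Resolving forces along and normal to the sliding plane, with the horizontal anchor force T adding T·sinα to the effective normal force and T·cosα acting up the plane against the driving force:
FS = [cL + (W cosα − U + T sinα) tanφ_j] / [W sinα − T cosα]
Without the anchor: N' = 473.9 kN/m, driving T_d = 623.8 kN/m, resisting R = 17·20.6 + 473.9·tan41.0° = 762.1 kN/m, FS = 1.22.
Setting FS = 1.4 and solving for T:
1.4·(623.8 − T cos36.9°) = 762.1 + T sin36.9°·tan41.0°
T·(sin36.9°·tan41.0° + 1.4·cos36.9°) = 1.4·623.8 − 762.1
T·(0.6004·0.8693 + 1.4·0.7997) = 873.4 − 762.1 = 111.2
T·1.6415 = 111.2
T = 67.8 kN/m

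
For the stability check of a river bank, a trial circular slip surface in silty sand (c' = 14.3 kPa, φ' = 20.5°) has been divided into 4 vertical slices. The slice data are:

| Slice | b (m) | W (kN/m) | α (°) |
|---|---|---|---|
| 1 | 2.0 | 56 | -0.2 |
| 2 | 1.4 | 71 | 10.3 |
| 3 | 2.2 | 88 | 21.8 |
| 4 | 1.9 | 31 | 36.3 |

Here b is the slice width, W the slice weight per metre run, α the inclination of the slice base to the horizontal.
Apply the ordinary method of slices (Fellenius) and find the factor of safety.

Ordinary method of slices: FS = Σ[c'·Δl_i + (W_i cosα_i)·tanφ'] / Σ W_i sinα_i, with Δl_i = b_i / cosα_i.
Slice 1: Δl = 2.0/cos(-0.2°) = 2.000 m; N'_1 = 56·cos(-0.2°) = 56.0; c'Δl = 28.60; W sinα = -0.2
Slice 2: Δl = 1.4/cos10.3° = 1.423 m; N'_2 = 71·cos10.3° = 69.9; c'Δl = 20.35; W sinα = 12.7
Slice 3: Δl = 2.2/cos21.8° = 2.369 m; N'_3 = 88·cos21.8° = 81.7; c'Δl = 33.88; W sinα = 32.7
Slice 4: Δl = 1.9/cos36.3° = 2.358 m; N'_4 = 31·cos36.3° = 25.0; c'Δl = 33.71; W sinα = 18.4
Σc'Δl = 116.5 kN/m; ΣN' = 232.5 kN/m; ΣW sinα = 63.5 kN/m
Resisting = 116.5 + 232.5·tan20.5° = 116.5 + 86.9 = 203.5 kN/m
FS = 203.5 / 63.5 = 3.203

FS = 3.20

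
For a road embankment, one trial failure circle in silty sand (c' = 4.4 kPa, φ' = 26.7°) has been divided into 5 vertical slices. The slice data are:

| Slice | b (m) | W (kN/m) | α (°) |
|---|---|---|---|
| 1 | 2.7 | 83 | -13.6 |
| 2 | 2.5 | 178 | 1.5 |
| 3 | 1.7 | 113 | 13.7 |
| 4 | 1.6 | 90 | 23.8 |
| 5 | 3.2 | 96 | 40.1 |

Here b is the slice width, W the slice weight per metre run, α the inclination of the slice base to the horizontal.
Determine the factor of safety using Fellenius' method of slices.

FS = 2.91

Ordinary method of slices: FS = Σ[c'·Δl_i + (W_i cosα_i)·tanφ'] / Σ W_i sinα_i, with Δl_i = b_i / cosα_i.
Slice 1: Δl = 2.7/cos(-13.6°) = 2.778 m; N'_1 = 83·cos(-13.6°) = 80.7; c'Δl = 12.22; W sinα = -19.5
Slice 2: Δl = 2.5/cos1.5° = 2.501 m; N'_2 = 178·cos1.5° = 177.9; c'Δl = 11.00; W sinα = 4.7
Slice 3: Δl = 1.7/cos13.7° = 1.750 m; N'_3 = 113·cos13.7° = 109.8; c'Δl = 7.70; W sinα = 26.8
Slice 4: Δl = 1.6/cos23.8° = 1.749 m; N'_4 = 90·cos23.8° = 82.3; c'Δl = 7.69; W sinα = 36.3
Slice 5: Δl = 3.2/cos40.1° = 4.183 m; N'_5 = 96·cos40.1° = 73.4; c'Δl = 18.41; W sinα = 61.8
Σc'Δl = 57.0 kN/m; ΣN' = 524.2 kN/m; ΣW sinα = 110.1 kN/m
Resisting = 57.0 + 524.2·tan26.7° = 57.0 + 263.6 = 320.7 kN/m
FS = 320.7 / 110.1 = 2.913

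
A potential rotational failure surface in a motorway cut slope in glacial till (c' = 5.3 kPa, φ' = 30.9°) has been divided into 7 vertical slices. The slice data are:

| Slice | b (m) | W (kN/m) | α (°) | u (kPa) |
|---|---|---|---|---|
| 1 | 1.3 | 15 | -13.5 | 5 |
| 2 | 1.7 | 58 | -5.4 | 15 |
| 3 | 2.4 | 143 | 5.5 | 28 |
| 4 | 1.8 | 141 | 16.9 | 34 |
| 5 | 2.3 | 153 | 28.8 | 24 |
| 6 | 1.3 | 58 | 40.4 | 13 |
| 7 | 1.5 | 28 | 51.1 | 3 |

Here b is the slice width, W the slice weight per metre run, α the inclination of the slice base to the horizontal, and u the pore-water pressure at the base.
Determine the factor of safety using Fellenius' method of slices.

Ordinary method of slices: FS = Σ[c'·Δl_i + (W_i cosα_i − u_i·Δl_i)·tanφ'] / Σ W_i sinα_i, with Δl_i = b_i / cosα_i.
Slice 1: Δl = 1.3/cos(-13.5°) = 1.337 m; N'_1 = 15·cos(-13.5°) − 5·1.337 = 7.9; c'Δl = 7.09; W sinα = -3.5
Slice 2: Δl = 1.7/cos(-5.4°) = 1.708 m; N'_2 = 58·cos(-5.4°) − 15·1.708 = 32.1; c'Δl = 9.05; W sinα = -5.5
Slice 3: Δl = 2.4/cos5.5° = 2.411 m; N'_3 = 143·cos5.5° − 28·2.411 = 74.8; c'Δl = 12.78; W sinα = 13.7
Slice 4: Δl = 1.8/cos16.9° = 1.881 m; N'_4 = 141·cos16.9° − 34·1.881 = 70.9; c'Δl = 9.97; W sinα = 41.0
Slice 5: Δl = 2.3/cos28.8° = 2.625 m; N'_5 = 153·cos28.8° − 24·2.625 = 71.1; c'Δl = 13.91; W sinα = 73.7
Slice 6: Δl = 1.3/cos40.4° = 1.707 m; N'_6 = 58·cos40.4° − 13·1.707 = 22.0; c'Δl = 9.05; W sinα = 37.6
Slice 7: Δl = 1.5/cos51.1° = 2.389 m; N'_7 = 28·cos51.1° − 3·2.389 = 10.4; c'Δl = 12.66; W sinα = 21.8
Σc'Δl = 74.5 kN/m; ΣN' = 289.3 kN/m; ΣW sinα = 178.8 kN/m
Resisting = 74.5 + 289.3·tan30.9° = 74.5 + 173.1 = 247.6 kN/m
FS = 247.6 / 178.8 = 1.385

FS = 1.38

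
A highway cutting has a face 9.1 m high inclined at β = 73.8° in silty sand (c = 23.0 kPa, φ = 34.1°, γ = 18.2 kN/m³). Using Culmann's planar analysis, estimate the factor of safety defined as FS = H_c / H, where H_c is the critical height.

H_c = (4c/γ) · sinβ cosφ / [1 − cos(β − φ)]
    = (4·23.0/18.2) · sin73.8°·cos34.1° / [1 − cos39.7°]
    = 5.055 · 0.7952 / 0.2306 = 17.43 m
FS = H_c / H = 17.43 / 9.1 = 1.915

FS = 1.92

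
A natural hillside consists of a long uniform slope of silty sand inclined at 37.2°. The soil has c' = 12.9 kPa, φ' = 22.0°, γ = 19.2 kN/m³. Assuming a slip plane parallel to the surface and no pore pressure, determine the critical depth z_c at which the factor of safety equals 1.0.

z_c = 2.98 m

Setting FS = 1.00 in FS = [c' + γz cos²β tanφ'] / [γz sinβ cosβ] and solving for z:
z = c' / [γ cosβ (FS·sinβ − cosβ·tanφ')]
  = 12.9 / [19.2·cos37.2°·(1.00·sin37.2° − cos37.2°·tan22.0°)]
  = 12.9 / [19.2·0.7965·(1.00·0.6046 − 0.7965·0.4040)]
  = 12.9 / 4.3247 = 2.983 m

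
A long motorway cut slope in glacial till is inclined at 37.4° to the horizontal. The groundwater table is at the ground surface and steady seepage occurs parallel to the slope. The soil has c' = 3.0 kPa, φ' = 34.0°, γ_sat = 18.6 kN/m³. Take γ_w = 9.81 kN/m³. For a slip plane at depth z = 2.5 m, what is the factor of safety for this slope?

FS = 0.55

With seepage parallel to the slope and the water table at the surface, the effective normal stress on the slip plane uses the buoyant unit weight γ' = γ_sat − γ_w while the driving shear stress uses γ_sat:
FS = [c' + γ' z cos²β tanφ'] / [γ_sat z sinβ cosβ]
γ' = 18.6 − 9.81 = 8.79 kN/m³
Numerator = 3.0 + 8.79·2.5·cos²37.4°·tan34.0° = 3.0 + 8.79·2.5·0.6311·0.6745 = 12.354 kPa
Denominator = 18.6·2.5·sin37.4°·cos37.4° = 18.6·2.5·0.6074·0.7944 = 22.437 kPa
FS = 12.354 / 22.437 = 0.551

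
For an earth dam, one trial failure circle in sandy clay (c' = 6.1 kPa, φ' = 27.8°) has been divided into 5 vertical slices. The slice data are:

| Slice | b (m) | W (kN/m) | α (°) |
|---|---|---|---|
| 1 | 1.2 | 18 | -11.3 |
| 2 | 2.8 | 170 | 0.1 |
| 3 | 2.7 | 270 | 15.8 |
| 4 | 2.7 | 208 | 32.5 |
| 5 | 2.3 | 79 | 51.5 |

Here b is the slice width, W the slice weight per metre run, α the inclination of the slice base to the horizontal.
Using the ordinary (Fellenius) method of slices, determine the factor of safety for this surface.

FS = 1.80

Ordinary method of slices: FS = Σ[c'·Δl_i + (W_i cosα_i)·tanφ'] / Σ W_i sinα_i, with Δl_i = b_i / cosα_i.
Slice 1: Δl = 1.2/cos(-11.3°) = 1.224 m; N'_1 = 18·cos(-11.3°) = 17.7; c'Δl = 7.46; W sinα = -3.5
Slice 2: Δl = 2.8/cos0.1° = 2.800 m; N'_2 = 170·cos0.1° = 170.0; c'Δl = 17.08; W sinα = 0.3
Slice 3: Δl = 2.7/cos15.8° = 2.806 m; N'_3 = 270·cos15.8° = 259.8; c'Δl = 17.12; W sinα = 73.5
Slice 4: Δl = 2.7/cos32.5° = 3.201 m; N'_4 = 208·cos32.5° = 175.4; c'Δl = 19.53; W sinα = 111.8
Slice 5: Δl = 2.3/cos51.5° = 3.695 m; N'_5 = 79·cos51.5° = 49.2; c'Δl = 22.54; W sinα = 61.8
Σc'Δl = 83.7 kN/m; ΣN' = 672.1 kN/m; ΣW sinα = 243.9 kN/m
Resisting = 83.7 + 672.1·tan27.8° = 83.7 + 354.3 = 438.1 kN/m
FS = 438.1 / 243.9 = 1.796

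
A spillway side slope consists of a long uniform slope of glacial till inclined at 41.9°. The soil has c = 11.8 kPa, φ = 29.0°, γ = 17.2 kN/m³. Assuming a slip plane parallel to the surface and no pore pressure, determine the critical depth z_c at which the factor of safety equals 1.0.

z_c = 3.61 m

Setting FS = 1.00 in FS = [c + γz cos²β tanφ] / [γz sinβ cosβ] and solving for z:
z = c / [γ cosβ (FS·sinβ − cosβ·tanφ)]
  = 11.8 / [17.2·cos41.9°·(1.00·sin41.9° − cos41.9°·tan29.0°)]
  = 11.8 / [17.2·0.7443·(1.00·0.6678 − 0.7443·0.5543)]
  = 11.8 / 3.2678 = 3.611 m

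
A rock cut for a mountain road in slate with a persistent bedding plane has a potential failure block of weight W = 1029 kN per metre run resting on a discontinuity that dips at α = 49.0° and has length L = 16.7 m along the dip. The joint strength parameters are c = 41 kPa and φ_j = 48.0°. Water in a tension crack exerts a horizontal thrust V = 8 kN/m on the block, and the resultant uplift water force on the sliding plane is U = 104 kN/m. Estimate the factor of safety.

FS = 1.68

Resolving the block weight along and normal to the plane and applying the Mohr–Coulomb strength on the joint:
N' = W cosα − U − V sinα = 1029·cos49.0° − 104 − 8·sin49.0° = 565.0 kN/m
Driving force T = W sinα + V cosα = 1029·sin49.0° + 8·cos49.0° = 781.8 kN/m
Resisting force R = c·L + N'·tanφ_j = 41·16.7 + 565.0·tan48.0° = 684.7 + 627.5 = 1312.2 kN/m
FS = R / T = 1312.2 / 781.8 = 1.678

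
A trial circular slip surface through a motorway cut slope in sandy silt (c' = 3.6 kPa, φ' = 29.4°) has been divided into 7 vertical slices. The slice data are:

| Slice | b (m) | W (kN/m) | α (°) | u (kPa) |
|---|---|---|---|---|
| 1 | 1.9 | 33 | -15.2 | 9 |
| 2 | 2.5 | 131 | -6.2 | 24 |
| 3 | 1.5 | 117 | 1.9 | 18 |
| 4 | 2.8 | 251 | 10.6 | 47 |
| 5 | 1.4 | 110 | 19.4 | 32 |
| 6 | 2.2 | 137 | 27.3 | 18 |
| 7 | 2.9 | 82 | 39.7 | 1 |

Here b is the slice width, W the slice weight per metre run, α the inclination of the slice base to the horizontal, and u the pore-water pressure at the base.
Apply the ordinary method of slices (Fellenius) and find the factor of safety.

FS = 1.84

Ordinary method of slices: FS = Σ[c'·Δl_i + (W_i cosα_i − u_i·Δl_i)·tanφ'] / Σ W_i sinα_i, with Δl_i = b_i / cosα_i.
Slice 1: Δl = 1.9/cos(-15.2°) = 1.969 m; N'_1 = 33·cos(-15.2°) − 9·1.969 = 14.1; c'Δl = 7.09; W sinα = -8.7
Slice 2: Δl = 2.5/cos(-6.2°) = 2.515 m; N'_2 = 131·cos(-6.2°) − 24·2.515 = 69.9; c'Δl = 9.05; W sinα = -14.1
Slice 3: Δl = 1.5/cos1.9° = 1.501 m; N'_3 = 117·cos1.9° − 18·1.501 = 89.9; c'Δl = 5.40; W sinα = 3.9
Slice 4: Δl = 2.8/cos10.6° = 2.849 m; N'_4 = 251·cos10.6° − 47·2.849 = 112.8; c'Δl = 10.25; W sinα = 46.2
Slice 5: Δl = 1.4/cos19.4° = 1.484 m; N'_5 = 110·cos19.4° − 32·1.484 = 56.3; c'Δl = 5.34; W sinα = 36.5
Slice 6: Δl = 2.2/cos27.3° = 2.476 m; N'_6 = 137·cos27.3° − 18·2.476 = 77.2; c'Δl = 8.91; W sinα = 62.8
Slice 7: Δl = 2.9/cos39.7° = 3.769 m; N'_7 = 82·cos39.7° − 1·3.769 = 59.3; c'Δl = 13.57; W sinα = 52.4
Σc'Δl = 59.6 kN/m; ΣN' = 479.5 kN/m; ΣW sinα = 179.0 kN/m
Resisting = 59.6 + 479.5·tan29.4° = 59.6 + 270.2 = 329.8 kN/m
FS = 329.8 / 179.0 = 1.843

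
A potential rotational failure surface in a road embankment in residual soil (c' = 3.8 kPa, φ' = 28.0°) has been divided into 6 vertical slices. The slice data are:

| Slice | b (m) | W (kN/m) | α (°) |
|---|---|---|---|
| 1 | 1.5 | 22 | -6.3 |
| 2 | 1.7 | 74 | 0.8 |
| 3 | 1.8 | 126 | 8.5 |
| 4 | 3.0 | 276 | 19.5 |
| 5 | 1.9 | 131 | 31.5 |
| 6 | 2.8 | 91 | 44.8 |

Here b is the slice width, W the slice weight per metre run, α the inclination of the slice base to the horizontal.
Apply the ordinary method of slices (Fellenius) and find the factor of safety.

FS = 1.67

Ordinary method of slices: FS = Σ[c'·Δl_i + (W_i cosα_i)·tanφ'] / Σ W_i sinα_i, with Δl_i = b_i / cosα_i.
Slice 1: Δl = 1.5/cos(-6.3°) = 1.509 m; N'_1 = 22·cos(-6.3°) = 21.9; c'Δl = 5.73; W sinα = -2.4
Slice 2: Δl = 1.7/cos0.8° = 1.700 m; N'_2 = 74·cos0.8° = 74.0; c'Δl = 6.46; W sinα = 1.0
Slice 3: Δl = 1.8/cos8.5° = 1.820 m; N'_3 = 126·cos8.5° = 124.6; c'Δl = 6.92; W sinα = 18.6
Slice 4: Δl = 3.0/cos19.5° = 3.183 m; N'_4 = 276·cos19.5° = 260.2; c'Δl = 12.09; W sinα = 92.1
Slice 5: Δl = 1.9/cos31.5° = 2.228 m; N'_5 = 131·cos31.5° = 111.7; c'Δl = 8.47; W sinα = 68.4
Slice 6: Δl = 2.8/cos44.8° = 3.946 m; N'_6 = 91·cos44.8° = 64.6; c'Δl = 14.99; W sinα = 64.1
Σc'Δl = 54.7 kN/m; ΣN' = 656.9 kN/m; ΣW sinα = 241.9 kN/m
Resisting = 54.7 + 656.9·tan28.0° = 54.7 + 349.3 = 404.0 kN/m
FS = 404.0 / 241.9 = 1.670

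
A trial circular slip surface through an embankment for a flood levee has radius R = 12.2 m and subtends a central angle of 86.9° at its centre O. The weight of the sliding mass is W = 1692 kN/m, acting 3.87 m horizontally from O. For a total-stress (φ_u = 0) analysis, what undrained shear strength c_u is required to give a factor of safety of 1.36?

c_u = 39.4 kPa

FS = c_u·L_a·R / (W·d), so c_u = FS·W·d / (L_a·R).
Arc length L_a = R·θ = 12.2·(86.9°·π/180) = 12.2·1.5167 = 18.50 m
c_u = 1.36·1692·3.87 / (18.50·12.2) = 8905.3 / 225.74 = 39.45 kPa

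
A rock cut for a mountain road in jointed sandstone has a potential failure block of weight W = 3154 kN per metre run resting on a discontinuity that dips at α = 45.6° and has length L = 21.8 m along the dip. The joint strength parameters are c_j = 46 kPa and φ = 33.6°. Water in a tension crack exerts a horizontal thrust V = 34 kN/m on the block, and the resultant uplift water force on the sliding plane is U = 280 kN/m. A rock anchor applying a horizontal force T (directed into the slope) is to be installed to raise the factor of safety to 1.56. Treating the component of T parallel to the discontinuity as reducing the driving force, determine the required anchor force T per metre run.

Resolving forces along and normal to the sliding plane, with the horizontal anchor force T adding T·sinα to the effective normal force and T·cosα acting up the plane against the driving force:
FS = [c_jL + (W cosα − U − V sinα + T sinα) tanφ] / [W sinα + V cosα − T cosα]
Without the anchor: N' = 1902.4 kN/m, driving T_d = 2277.2 kN/m, resisting R = 46·21.8 + 1902.4·tan33.6° = 2266.8 kN/m, FS = 1.00.
Setting FS = 1.56 and solving for T:
1.56·(2277.2 − T cos45.6°) = 2266.8 + T sin45.6°·tan33.6°
T·(sin45.6°·tan33.6° + 1.56·cos45.6°) = 1.56·2277.2 − 2266.8
T·(0.7145·0.6644 + 1.56·0.6997) = 3552.5 − 2266.8 = 1285.7
T·1.5662 = 1285.7
T = 820.9 kN/m

T = 821 kN/m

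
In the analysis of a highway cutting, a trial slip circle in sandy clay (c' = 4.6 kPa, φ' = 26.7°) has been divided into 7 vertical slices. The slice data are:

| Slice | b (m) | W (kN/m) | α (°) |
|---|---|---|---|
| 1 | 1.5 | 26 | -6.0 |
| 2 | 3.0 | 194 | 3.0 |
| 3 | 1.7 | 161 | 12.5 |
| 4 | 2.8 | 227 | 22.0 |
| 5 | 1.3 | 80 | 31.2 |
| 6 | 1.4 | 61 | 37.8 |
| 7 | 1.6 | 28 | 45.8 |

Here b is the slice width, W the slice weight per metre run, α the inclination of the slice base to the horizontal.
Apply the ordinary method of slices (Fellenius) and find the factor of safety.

Ordinary method of slices: FS = Σ[c'·Δl_i + (W_i cosα_i)·tanφ'] / Σ W_i sinα_i, with Δl_i = b_i / cosα_i.
Slice 1: Δl = 1.5/cos(-6.0°) = 1.508 m; N'_1 = 26·cos(-6.0°) = 25.9; c'Δl = 6.94; W sinα = -2.7
Slice 2: Δl = 3.0/cos3.0° = 3.004 m; N'_2 = 194·cos3.0° = 193.7; c'Δl = 13.82; W sinα = 10.2
Slice 3: Δl = 1.7/cos12.5° = 1.741 m; N'_3 = 161·cos12.5° = 157.2; c'Δl = 8.01; W sinα = 34.8
Slice 4: Δl = 2.8/cos22.0° = 3.020 m; N'_4 = 227·cos22.0° = 210.5; c'Δl = 13.89; W sinα = 85.0
Slice 5: Δl = 1.3/cos31.2° = 1.520 m; N'_5 = 80·cos31.2° = 68.4; c'Δl = 6.99; W sinα = 41.4
Slice 6: Δl = 1.4/cos37.8° = 1.772 m; N'_6 = 61·cos37.8° = 48.2; c'Δl = 8.15; W sinα = 37.4
Slice 7: Δl = 1.6/cos45.8° = 2.295 m; N'_7 = 28·cos45.8° = 19.5; c'Δl = 10.56; W sinα = 20.1
Σc'Δl = 68.4 kN/m; ΣN' = 723.4 kN/m; ΣW sinα = 226.2 kN/m
Resisting = 68.4 + 723.4·tan26.7° = 68.4 + 363.8 = 432.2 kN/m
FS = 432.2 / 226.2 = 1.910

FS = 1.91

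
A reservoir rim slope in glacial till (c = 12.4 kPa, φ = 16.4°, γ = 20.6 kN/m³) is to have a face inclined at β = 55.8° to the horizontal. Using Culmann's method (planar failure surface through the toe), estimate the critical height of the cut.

Culmann's analysis gives the critical failure plane at α_cr = (β + φ)/2 = (55.8 + 16.4)/2 = 36.1°, and the critical height
H_c = (4c/γ) · sinβ cosφ / [1 − cos(β − φ)]
    = (4·12.4/20.6) · sin55.8°·cos16.4° / [1 − cos(39.4°)]
    = 2.408 · 0.8271·0.9593 / [1 − 0.7727]
    = 2.408 · 0.7934 / 0.2273
    = 8.41 m

H_c = 8.41 m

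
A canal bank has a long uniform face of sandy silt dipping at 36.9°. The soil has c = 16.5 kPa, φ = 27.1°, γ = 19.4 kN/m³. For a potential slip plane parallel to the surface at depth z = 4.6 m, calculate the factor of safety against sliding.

FS = 1.07

For an infinite slope with a slip plane parallel to the surface (no pore pressure): FS = [c + γz cos²β tanφ] / [γz sinβ cosβ].
γz = 19.4·4.6 = 89.24 kN/m²
Numerator = 16.5 + 89.24·cos²36.9°·tan27.1° = 16.5 + 89.24·0.6395·0.5117 = 45.703 kPa
Denominator = 89.24·sin36.9°·cos36.9° = 89.24·0.6004·0.7997 = 42.848 kPa
FS = 45.703 / 42.848 = 1.067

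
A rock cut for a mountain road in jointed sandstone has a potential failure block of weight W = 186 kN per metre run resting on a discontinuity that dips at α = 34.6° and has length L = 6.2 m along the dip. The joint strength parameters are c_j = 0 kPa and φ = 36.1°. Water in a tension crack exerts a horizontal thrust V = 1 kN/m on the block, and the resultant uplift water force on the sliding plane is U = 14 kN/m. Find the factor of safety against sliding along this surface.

Resolving the block weight along and normal to the plane and applying the Mohr–Coulomb strength on the joint:
N' = W cosα − U − V sinα = 186·cos34.6° − 14 − 1·sin34.6° = 138.5 kN/m
Driving force T = W sinα + V cosα = 186·sin34.6° + 1·cos34.6° = 106.4 kN/m
Resisting force R = c_j·L + N'·tanφ = 0·6.2 + 138.5·tan36.1° = 0.0 + 101.0 = 101.0 kN/m
FS = R / T = 101.0 / 106.4 = 0.949

FS = 0.95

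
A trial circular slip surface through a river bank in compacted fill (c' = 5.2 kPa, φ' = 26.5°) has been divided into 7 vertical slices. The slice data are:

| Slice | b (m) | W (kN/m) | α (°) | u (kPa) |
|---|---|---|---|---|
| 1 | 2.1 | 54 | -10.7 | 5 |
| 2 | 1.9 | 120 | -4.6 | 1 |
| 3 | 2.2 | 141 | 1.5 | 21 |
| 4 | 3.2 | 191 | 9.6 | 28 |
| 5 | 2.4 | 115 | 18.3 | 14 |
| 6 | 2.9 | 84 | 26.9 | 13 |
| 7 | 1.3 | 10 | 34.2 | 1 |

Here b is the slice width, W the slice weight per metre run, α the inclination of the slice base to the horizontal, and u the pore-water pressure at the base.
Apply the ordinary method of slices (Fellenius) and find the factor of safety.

Ordinary method of slices: FS = Σ[c'·Δl_i + (W_i cosα_i − u_i·Δl_i)·tanφ'] / Σ W_i sinα_i, with Δl_i = b_i / cosα_i.
Slice 1: Δl = 2.1/cos(-10.7°) = 2.137 m; N'_1 = 54·cos(-10.7°) − 5·2.137 = 42.4; c'Δl = 11.11; W sinα = -10.0
Slice 2: Δl = 1.9/cos(-4.6°) = 1.906 m; N'_2 = 120·cos(-4.6°) − 1·1.906 = 117.7; c'Δl = 9.91; W sinα = -9.6
Slice 3: Δl = 2.2/cos1.5° = 2.201 m; N'_3 = 141·cos1.5° − 21·2.201 = 94.7; c'Δl = 11.44; W sinα = 3.7
Slice 4: Δl = 3.2/cos9.6° = 3.245 m; N'_4 = 191·cos9.6° − 28·3.245 = 97.5; c'Δl = 16.88; W sinα = 31.9
Slice 5: Δl = 2.4/cos18.3° = 2.528 m; N'_5 = 115·cos18.3° − 14·2.528 = 73.8; c'Δl = 13.14; W sinα = 36.1
Slice 6: Δl = 2.9/cos26.9° = 3.252 m; N'_6 = 84·cos26.9° − 13·3.252 = 32.6; c'Δl = 16.91; W sinα = 38.0
Slice 7: Δl = 1.3/cos34.2° = 1.572 m; N'_7 = 10·cos34.2° − 1·1.572 = 6.7; c'Δl = 8.17; W sinα = 5.6
Σc'Δl = 87.6 kN/m; ΣN' = 465.4 kN/m; ΣW sinα = 95.6 kN/m
Resisting = 87.6 + 465.4·tan26.5° = 87.6 + 232.0 = 319.6 kN/m
FS = 319.6 / 95.6 = 3.342

FS = 3.34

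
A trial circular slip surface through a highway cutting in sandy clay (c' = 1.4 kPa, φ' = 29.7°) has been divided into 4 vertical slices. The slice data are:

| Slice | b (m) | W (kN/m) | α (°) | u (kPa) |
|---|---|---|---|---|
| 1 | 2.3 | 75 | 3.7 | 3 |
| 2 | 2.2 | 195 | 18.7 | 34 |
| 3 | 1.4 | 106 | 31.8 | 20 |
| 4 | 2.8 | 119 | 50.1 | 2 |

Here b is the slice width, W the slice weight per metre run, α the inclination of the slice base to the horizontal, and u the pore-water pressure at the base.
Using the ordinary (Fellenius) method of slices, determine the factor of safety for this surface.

FS = 0.86

Ordinary method of slices: FS = Σ[c'·Δl_i + (W_i cosα_i − u_i·Δl_i)·tanφ'] / Σ W_i sinα_i, with Δl_i = b_i / cosα_i.
Slice 1: Δl = 2.3/cos3.7° = 2.305 m; N'_1 = 75·cos3.7° − 3·2.305 = 67.9; c'Δl = 3.23; W sinα = 4.8
Slice 2: Δl = 2.2/cos18.7° = 2.323 m; N'_2 = 195·cos18.7° − 34·2.323 = 105.7; c'Δl = 3.25; W sinα = 62.5
Slice 3: Δl = 1.4/cos31.8° = 1.647 m; N'_3 = 106·cos31.8° − 20·1.647 = 57.1; c'Δl = 2.31; W sinα = 55.9
Slice 4: Δl = 2.8/cos50.1° = 4.365 m; N'_4 = 119·cos50.1° − 2·4.365 = 67.6; c'Δl = 6.11; W sinα = 91.3
Σc'Δl = 14.9 kN/m; ΣN' = 298.4 kN/m; ΣW sinα = 214.5 kN/m
Resisting = 14.9 + 298.4·tan29.7° = 14.9 + 170.2 = 185.1 kN/m
FS = 185.1 / 214.5 = 0.863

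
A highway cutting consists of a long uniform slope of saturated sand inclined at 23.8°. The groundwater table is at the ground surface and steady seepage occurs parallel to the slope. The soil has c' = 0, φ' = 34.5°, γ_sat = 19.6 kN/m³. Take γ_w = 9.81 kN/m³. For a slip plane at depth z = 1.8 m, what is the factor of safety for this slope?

FS = 0.78

With seepage parallel to the slope and the water table at the surface, the effective normal stress on the slip plane uses the buoyant unit weight γ' = γ_sat − γ_w while the driving shear stress uses γ_sat:
FS = [c' + γ' z cos²β tanφ'] / [γ_sat z sinβ cosβ]
(For c' = 0 this reduces to FS = (γ'/γ_sat)·tanφ'/tanβ.)
γ' = 19.6 − 9.81 = 9.79 kN/m³
Numerator = 0.0 + 9.79·1.8·cos²23.8°·tan34.5° = 0.0 + 9.79·1.8·0.8372·0.6873 = 10.139 kPa
Denominator = 19.6·1.8·sin23.8°·cos23.8° = 19.6·1.8·0.4035·0.9150 = 13.026 kPa
FS = 10.139 / 13.026 = 0.778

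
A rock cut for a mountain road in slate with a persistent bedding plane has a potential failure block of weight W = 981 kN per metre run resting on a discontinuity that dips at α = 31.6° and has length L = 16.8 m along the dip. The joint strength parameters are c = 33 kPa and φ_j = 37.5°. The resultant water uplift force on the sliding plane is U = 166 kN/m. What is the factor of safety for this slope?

FS = 2.08

Resolving the block weight along and normal to the plane and applying the Mohr–Coulomb strength on the joint:
N' = W cosα − U = 981·cos31.6° − 166 = 669.5 kN/m
Driving force T = W sinα = 981·sin31.6° = 514.0 kN/m
Resisting force R = c·L + N'·tanφ_j = 33·16.8 + 669.5·tan37.5° = 554.4 + 513.8 = 1068.2 kN/m
FS = R / T = 1068.2 / 514.0 = 2.078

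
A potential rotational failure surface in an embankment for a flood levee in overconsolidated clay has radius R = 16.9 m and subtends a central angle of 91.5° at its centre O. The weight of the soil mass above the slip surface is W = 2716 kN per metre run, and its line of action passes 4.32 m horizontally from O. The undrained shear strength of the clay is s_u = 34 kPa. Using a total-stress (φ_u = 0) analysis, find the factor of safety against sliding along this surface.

FS = 1.32

Taking moments about the centre O, the resisting moment is provided by the undrained shear strength acting along the arc:
Arc length L_a = R·θ = 16.9·(91.5°·π/180) = 16.9·1.5970 = 26.99 m
M_R = s_u·L_a·R = 34·26.99·16.9 = 15507.8 kN·m/m
M_D = W·d = 2716·4.32 = 11733.1 kN·m/m
FS = M_R / M_D = 15507.8 / 11733.1 = 1.322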